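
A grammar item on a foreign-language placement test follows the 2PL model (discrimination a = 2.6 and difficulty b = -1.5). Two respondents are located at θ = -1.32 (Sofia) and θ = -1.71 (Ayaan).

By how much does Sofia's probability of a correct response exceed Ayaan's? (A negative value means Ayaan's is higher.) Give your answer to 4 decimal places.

P(θ) = 1 / (1 + exp(−a(θ − b)))
P(Sofia) = 0.6149  [exponent 0.4680]
P(Ayaan) = 0.3668  [exponent -0.5460]
Difference = 0.6149 − 0.3668 = 0.2481

0.2481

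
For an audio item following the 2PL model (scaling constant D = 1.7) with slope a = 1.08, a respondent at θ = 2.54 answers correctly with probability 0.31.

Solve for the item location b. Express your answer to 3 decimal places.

2.976

P(θ) = 1 / (1 + exp(−D·a(θ − b)))
logit(0.31) = ln(0.31/0.69) = -0.8001
b = θ − logit/(1.7·a) = 2.54 − (-0.8001)/1.8360 = 2.9758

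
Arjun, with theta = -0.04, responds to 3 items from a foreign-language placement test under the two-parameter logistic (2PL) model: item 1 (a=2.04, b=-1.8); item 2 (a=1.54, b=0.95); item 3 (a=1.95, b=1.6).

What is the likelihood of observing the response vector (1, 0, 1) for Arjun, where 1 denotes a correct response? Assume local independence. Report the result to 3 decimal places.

P(theta) = 1 / (1 + exp(−a(theta − b)))
P_1 = 1/(1+e^{-3.5904}) = 0.9732
P_2 = 1/(1+e^{1.5246}) = 0.1788
P_3 = 1/(1+e^{3.1980}) = 0.0392
L = P_1 × (1−P_2) × P_3 = 0.9732 × 0.8212 × 0.0392 = 0.03136

0.031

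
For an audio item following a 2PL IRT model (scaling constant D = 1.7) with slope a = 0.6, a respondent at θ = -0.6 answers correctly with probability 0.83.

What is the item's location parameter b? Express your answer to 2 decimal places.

P(θ) = 1 / (1 + exp(−D·a(θ − b)))
logit(0.83) = ln(0.83/0.17) = 1.5856
b = θ − logit/(1.7·a) = -0.6 − 1.5856/1.0200 = -2.1545

-2.15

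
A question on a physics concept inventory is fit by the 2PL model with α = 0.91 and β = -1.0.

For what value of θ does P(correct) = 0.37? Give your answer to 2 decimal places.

-1.58

P(θ) = 1 / (1 + exp(−α(θ − β)))
logit = ln(0.3700/0.6300) = -0.5322
θ = β + logit/(α) = -1.0 + (-0.5322)/0.9100 = -1.5849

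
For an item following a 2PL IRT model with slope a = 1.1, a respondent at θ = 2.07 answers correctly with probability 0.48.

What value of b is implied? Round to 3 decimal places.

2.143

P(θ) = 1 / (1 + exp(−a(θ − b)))
logit(0.48) = ln(0.48/0.52) = -0.0800
b = θ − logit/(a) = 2.07 − (-0.0800)/1.1000 = 2.1428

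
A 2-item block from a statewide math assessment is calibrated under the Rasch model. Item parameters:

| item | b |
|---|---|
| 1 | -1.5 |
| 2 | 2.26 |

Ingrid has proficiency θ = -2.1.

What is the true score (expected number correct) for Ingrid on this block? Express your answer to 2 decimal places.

P(θ) = 1 / (1 + exp(−(θ − b)))
P_1 = 1/(1+e^{0.6000}) = 0.3543
P_2 = 1/(1+e^{4.3600}) = 0.0126
E[score] = 0.3543 + 0.0126 = 0.3670

0.37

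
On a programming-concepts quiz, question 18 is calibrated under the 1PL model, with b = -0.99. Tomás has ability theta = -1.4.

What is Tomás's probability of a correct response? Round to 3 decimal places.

P(theta) = 1 / (1 + exp(−(theta − b)))
Exponent: (-1.4 − (-0.99)) = -0.4100
1/(1 + e^{0.4100}) = 0.3989
P = 0.3989

0.399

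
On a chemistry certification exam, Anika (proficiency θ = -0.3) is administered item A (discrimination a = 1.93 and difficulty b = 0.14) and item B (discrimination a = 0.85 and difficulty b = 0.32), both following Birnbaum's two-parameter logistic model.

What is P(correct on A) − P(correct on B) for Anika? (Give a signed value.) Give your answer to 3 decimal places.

-0.072

P(θ) = 1 / (1 + exp(−a(θ − b)))
P_A = 0.2996
P_B = 0.3712
P_A − P_B = -0.0716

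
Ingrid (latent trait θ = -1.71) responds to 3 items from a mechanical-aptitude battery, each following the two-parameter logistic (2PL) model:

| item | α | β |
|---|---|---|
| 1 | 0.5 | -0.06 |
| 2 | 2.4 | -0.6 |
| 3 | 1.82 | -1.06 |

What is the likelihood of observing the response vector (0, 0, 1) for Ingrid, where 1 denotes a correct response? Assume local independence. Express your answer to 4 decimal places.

P(θ) = 1 / (1 + exp(−α(θ − β)))
P_1 = 1/(1+e^{0.8250}) = 0.3047
P_2 = 1/(1+e^{2.6640}) = 0.0651
P_3 = 1/(1+e^{1.1830}) = 0.2345
L = (1−P_1) × (1−P_2) × P_3 = 0.6953 × 0.9349 × 0.2345 = 0.15244

0.1524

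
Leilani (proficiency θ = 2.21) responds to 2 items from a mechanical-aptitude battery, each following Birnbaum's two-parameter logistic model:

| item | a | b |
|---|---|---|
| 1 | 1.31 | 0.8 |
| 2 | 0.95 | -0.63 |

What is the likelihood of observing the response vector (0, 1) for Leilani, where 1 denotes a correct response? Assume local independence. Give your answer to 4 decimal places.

P(θ) = 1 / (1 + exp(−a(θ − b)))
P_1 = 1/(1+e^{-1.8471}) = 0.8638
P_2 = 1/(1+e^{-2.6980}) = 0.9369
L = (1−P_1) × P_2 = 0.1362 × 0.9369 = 0.12762

0.1276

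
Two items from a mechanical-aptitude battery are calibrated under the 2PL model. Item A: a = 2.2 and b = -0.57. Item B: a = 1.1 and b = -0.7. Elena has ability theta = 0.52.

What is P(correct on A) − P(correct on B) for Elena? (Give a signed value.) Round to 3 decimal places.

0.124

P(theta) = 1 / (1 + exp(−a(theta − b)))
P_A = 0.9167
P_B = 0.7928
P_A − P_B = 0.1239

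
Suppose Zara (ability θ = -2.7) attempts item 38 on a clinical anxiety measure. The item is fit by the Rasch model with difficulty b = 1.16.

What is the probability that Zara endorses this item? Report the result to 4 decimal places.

P(θ) = 1 / (1 + exp(−(θ − b)))
Exponent: (-2.7 − 1.16) = -3.8600
1/(1 + e^{3.8600}) = 0.0206
P = 0.0206

0.0206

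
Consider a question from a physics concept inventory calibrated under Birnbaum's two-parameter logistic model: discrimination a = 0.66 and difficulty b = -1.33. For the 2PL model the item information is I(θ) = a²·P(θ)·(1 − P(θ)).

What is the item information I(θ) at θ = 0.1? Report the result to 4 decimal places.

P = 1/(1+e^{-0.9438}) = 0.7199
P(1−P) = 0.7199 × 0.2801 = 0.2017
I = a² × P(1−P) = 0.66² × 0.2017 = 0.08784

0.0878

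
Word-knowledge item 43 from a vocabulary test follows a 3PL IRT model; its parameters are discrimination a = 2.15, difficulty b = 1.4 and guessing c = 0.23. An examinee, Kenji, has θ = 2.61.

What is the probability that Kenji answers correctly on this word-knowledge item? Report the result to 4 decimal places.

0.9468

P(θ) = c + (1 − c) · 1 / (1 + exp(−a(θ − b)))
Exponent: 2.15 × (2.61 − 1.4) = 2.6015
1/(1 + e^{-2.6015}) = 0.9310
P = 0.23 + 0.77 × 0.9310 = 0.9468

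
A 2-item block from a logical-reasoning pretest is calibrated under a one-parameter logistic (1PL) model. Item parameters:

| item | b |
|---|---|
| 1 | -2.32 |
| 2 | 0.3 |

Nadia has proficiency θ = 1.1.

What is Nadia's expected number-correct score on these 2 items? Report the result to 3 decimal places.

P(θ) = 1 / (1 + exp(−(θ − b)))
P_1 = 1/(1+e^{-3.4200}) = 0.9683
P_2 = 1/(1+e^{-0.8000}) = 0.6900
E[score] = 0.9683 + 0.6900 = 1.6583

1.658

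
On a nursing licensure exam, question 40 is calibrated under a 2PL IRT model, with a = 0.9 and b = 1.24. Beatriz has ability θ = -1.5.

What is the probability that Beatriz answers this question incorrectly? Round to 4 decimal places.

P(θ) = 1 / (1 + exp(−a(θ − b)))
Exponent: 0.9 × (-1.5 − 1.24) = -2.4660
1/(1 + e^{2.4660}) = 0.0783
P(incorrect) = 1 − 0.0783 = 0.9217

0.9217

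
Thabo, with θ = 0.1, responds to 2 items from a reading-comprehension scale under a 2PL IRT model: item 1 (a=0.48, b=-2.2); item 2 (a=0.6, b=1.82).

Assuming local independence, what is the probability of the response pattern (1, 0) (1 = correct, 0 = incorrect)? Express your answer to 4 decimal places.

P(θ) = 1 / (1 + exp(−a(θ − b)))
P_1 = 1/(1+e^{-1.1040}) = 0.7510
P_2 = 1/(1+e^{1.0320}) = 0.2627
L = P_1 × (1−P_2) = 0.7510 × 0.7373 = 0.55372

0.5537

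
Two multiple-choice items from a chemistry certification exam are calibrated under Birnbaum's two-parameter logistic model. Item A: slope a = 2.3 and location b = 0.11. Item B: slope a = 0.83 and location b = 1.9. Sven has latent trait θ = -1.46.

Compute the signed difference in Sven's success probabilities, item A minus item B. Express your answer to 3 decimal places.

-0.032

P(θ) = 1 / (1 + exp(−a(θ − b)))
P_A = 0.0263
P_B = 0.0579
P_A − P_B = -0.0316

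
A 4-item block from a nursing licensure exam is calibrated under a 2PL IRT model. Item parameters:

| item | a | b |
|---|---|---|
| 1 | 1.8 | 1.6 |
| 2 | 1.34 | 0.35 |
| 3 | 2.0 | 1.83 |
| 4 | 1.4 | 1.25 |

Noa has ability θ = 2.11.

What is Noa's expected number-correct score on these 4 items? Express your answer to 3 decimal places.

3.034

P(θ) = 1 / (1 + exp(−a(θ − b)))
P_1 = 1/(1+e^{-0.9180}) = 0.7146
P_2 = 1/(1+e^{-2.3584}) = 0.9136
P_3 = 1/(1+e^{-0.5600}) = 0.6365
P_4 = 1/(1+e^{-1.2040}) = 0.7692
E[score] = 0.7146 + 0.9136 + 0.6365 + 0.7692 = 3.0339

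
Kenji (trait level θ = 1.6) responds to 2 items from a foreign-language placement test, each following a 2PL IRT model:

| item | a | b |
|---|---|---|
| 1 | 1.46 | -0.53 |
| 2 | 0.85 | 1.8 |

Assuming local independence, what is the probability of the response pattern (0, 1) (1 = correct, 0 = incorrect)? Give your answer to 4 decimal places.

P(θ) = 1 / (1 + exp(−a(θ − b)))
P_1 = 1/(1+e^{-3.1098}) = 0.9573
P_2 = 1/(1+e^{0.1700}) = 0.4576
L = (1−P_1) × P_2 = 0.0427 × 0.4576 = 0.01954

0.0195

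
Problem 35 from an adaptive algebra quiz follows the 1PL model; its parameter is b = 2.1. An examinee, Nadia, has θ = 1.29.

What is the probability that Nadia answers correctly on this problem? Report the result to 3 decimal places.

P(θ) = 1 / (1 + exp(−(θ − b)))
Exponent: (1.29 − 2.1) = -0.8100
1/(1 + e^{0.8100}) = 0.3079
P = 0.3079

0.308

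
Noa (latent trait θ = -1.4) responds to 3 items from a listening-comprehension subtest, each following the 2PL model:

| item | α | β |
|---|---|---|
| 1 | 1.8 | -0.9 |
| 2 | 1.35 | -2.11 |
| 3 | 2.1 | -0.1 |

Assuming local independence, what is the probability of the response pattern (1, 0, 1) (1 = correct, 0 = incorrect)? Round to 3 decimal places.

P(θ) = 1 / (1 + exp(−α(θ − β)))
P_1 = 1/(1+e^{0.9000}) = 0.2891
P_2 = 1/(1+e^{-0.9585}) = 0.7228
P_3 = 1/(1+e^{2.7300}) = 0.0612
L = P_1 × (1−P_2) × P_3 = 0.2891 × 0.2772 × 0.0612 = 0.00491

0.005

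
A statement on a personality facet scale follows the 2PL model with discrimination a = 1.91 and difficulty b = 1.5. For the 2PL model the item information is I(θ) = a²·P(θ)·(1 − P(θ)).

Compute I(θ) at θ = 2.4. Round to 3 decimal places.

P = 1/(1+e^{-1.7190}) = 0.8480
P(1−P) = 0.8480 × 0.1520 = 0.1289
I = a² × P(1−P) = 1.91² × 0.1289 = 0.47023

0.470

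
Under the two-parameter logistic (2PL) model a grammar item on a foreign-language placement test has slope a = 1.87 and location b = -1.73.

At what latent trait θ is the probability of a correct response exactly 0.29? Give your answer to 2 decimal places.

P(θ) = 1 / (1 + exp(−a(θ − b)))
logit = ln(0.2900/0.7100) = -0.8954
θ = b + logit/(a) = -1.73 + (-0.8954)/1.8700 = -2.2088

-2.21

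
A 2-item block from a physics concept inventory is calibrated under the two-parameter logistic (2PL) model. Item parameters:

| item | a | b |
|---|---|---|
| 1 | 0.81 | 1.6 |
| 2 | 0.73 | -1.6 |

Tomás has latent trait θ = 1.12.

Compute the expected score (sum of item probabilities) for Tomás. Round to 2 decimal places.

1.28

P(θ) = 1 / (1 + exp(−a(θ − b)))
P_1 = 1/(1+e^{0.3888}) = 0.4040
P_2 = 1/(1+e^{-1.9856}) = 0.8793
E[score] = 0.4040 + 0.8793 = 1.2833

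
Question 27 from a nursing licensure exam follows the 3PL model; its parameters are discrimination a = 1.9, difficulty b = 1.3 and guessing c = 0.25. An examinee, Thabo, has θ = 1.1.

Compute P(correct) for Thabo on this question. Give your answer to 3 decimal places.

0.555

P(θ) = c + (1 − c) · 1 / (1 + exp(−a(θ − b)))
Exponent: 1.9 × (1.1 − 1.3) = -0.3800
1/(1 + e^{0.3800}) = 0.4061
P = 0.25 + 0.75 × 0.4061 = 0.5546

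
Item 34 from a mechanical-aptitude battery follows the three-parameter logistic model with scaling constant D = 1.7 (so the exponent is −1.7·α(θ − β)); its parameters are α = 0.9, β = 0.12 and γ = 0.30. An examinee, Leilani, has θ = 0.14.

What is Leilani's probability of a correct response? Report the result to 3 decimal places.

P(θ) = γ + (1 − γ) · 1 / (1 + exp(−D·α(θ − β)))
Exponent: 1.7 × 0.9 × (0.14 − 0.12) = 0.0306
1/(1 + e^{-0.0306}) = 0.5076
P = 0.30 + 0.70 × 0.5076 = 0.6554

0.655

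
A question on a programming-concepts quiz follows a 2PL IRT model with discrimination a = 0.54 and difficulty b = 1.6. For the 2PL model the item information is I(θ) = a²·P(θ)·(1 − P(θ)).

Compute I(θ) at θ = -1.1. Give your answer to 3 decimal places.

P = 1/(1+e^{1.4580}) = 0.1888
P(1−P) = 0.1888 × 0.8112 = 0.1531
I = a² × P(1−P) = 0.54² × 0.1531 = 0.04466

0.045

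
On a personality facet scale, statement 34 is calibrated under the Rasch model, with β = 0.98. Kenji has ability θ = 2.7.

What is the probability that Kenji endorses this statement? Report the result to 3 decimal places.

0.848

P(θ) = 1 / (1 + exp(−(θ − β)))
Exponent: (2.7 − 0.98) = 1.7200
1/(1 + e^{-1.7200}) = 0.8481
P = 0.8481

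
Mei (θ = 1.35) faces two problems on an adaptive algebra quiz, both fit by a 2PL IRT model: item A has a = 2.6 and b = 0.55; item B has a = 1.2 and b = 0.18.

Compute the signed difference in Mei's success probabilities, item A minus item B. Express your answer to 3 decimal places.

0.086

P(θ) = 1 / (1 + exp(−a(θ − b)))
P_A = 0.8889
P_B = 0.8028
P_A − P_B = 0.0861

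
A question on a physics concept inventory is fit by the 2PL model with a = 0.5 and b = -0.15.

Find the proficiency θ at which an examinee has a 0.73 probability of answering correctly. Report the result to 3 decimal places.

P(θ) = 1 / (1 + exp(−a(θ − b)))
logit = ln(0.7300/0.2700) = 0.9946
θ = b + logit/(a) = -0.15 + 0.9946/0.5000 = 1.8392

1.839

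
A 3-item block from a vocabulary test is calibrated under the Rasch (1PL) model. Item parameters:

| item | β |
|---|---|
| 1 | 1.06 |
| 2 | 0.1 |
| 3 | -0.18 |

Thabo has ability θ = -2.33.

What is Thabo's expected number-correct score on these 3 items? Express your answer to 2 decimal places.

P(θ) = 1 / (1 + exp(−(θ − β)))
P_1 = 1/(1+e^{3.3900}) = 0.0326
P_2 = 1/(1+e^{2.4300}) = 0.0809
P_3 = 1/(1+e^{2.1500}) = 0.1043
E[score] = 0.0326 + 0.0809 + 0.1043 = 0.2179

0.22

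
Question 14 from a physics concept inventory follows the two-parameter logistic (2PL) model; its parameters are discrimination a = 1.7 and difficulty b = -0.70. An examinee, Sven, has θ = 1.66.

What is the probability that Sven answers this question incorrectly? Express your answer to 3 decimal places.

P(θ) = 1 / (1 + exp(−a(θ − b)))
Exponent: 1.7 × (1.66 − (-0.70)) = 4.0120
1/(1 + e^{-4.0120}) = 0.9822
P(incorrect) = 1 − 0.9822 = 0.0178

0.018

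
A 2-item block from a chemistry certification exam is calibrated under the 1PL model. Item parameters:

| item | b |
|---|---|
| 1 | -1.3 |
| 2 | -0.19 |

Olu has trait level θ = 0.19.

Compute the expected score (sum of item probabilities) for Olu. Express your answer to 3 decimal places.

P(θ) = 1 / (1 + exp(−(θ − b)))
P_1 = 1/(1+e^{-1.4900}) = 0.8161
P_2 = 1/(1+e^{-0.3800}) = 0.5939
E[score] = 0.8161 + 0.5939 = 1.4100

1.410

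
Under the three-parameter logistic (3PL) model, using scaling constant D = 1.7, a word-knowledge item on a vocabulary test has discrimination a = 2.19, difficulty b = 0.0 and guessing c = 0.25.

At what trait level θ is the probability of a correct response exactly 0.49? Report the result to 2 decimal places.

-0.20

P(θ) = c + (1 − c) · 1 / (1 + exp(−D·a(θ − b)))
Remove guessing floor: (0.49 − 0.25)/(1 − 0.25) = 0.3200
logit = ln(0.3200/0.6800) = -0.7538
θ = b + logit/(1.7·a) = 0.0 + (-0.7538)/3.7230 = -0.2025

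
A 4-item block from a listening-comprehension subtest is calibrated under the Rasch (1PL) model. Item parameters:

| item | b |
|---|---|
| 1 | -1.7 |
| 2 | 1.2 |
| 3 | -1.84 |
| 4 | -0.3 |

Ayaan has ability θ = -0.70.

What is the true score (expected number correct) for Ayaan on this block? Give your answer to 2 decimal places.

P(θ) = 1 / (1 + exp(−(θ − b)))
P_1 = 1/(1+e^{-1.0000}) = 0.7311
P_2 = 1/(1+e^{1.9000}) = 0.1301
P_3 = 1/(1+e^{-1.1400}) = 0.7577
P_4 = 1/(1+e^{0.4000}) = 0.4013
E[score] = 0.7311 + 0.1301 + 0.7577 + 0.4013 = 2.0202

2.02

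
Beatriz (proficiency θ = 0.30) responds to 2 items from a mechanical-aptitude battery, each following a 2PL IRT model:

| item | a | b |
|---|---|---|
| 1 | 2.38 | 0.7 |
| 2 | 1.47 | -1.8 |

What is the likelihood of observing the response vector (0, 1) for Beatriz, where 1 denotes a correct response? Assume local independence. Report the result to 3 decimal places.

0.690

P(θ) = 1 / (1 + exp(−a(θ − b)))
P_1 = 1/(1+e^{0.9520}) = 0.2785
P_2 = 1/(1+e^{-3.0870}) = 0.9564
L = (1−P_1) × P_2 = 0.7215 × 0.9564 = 0.69003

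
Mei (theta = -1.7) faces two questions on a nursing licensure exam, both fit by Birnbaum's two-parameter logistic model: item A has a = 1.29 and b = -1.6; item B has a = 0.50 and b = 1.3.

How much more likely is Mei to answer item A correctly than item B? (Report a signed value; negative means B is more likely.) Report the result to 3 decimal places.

0.285

P(theta) = 1 / (1 + exp(−a(theta − b)))
P_A = 0.4678
P_B = 0.1824
P_A − P_B = 0.2854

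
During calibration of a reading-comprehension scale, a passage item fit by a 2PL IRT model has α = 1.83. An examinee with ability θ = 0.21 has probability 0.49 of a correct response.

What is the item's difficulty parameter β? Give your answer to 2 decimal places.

0.23

P(θ) = 1 / (1 + exp(−α(θ − β)))
logit(0.49) = ln(0.49/0.51) = -0.0400
β = θ − logit/(α) = 0.21 − (-0.0400)/1.8300 = 0.2319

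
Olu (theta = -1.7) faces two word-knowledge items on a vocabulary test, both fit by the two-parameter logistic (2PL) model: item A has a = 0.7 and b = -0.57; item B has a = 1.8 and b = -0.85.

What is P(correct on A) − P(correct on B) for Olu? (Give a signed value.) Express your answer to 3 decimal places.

0.134

P(theta) = 1 / (1 + exp(−a(theta − b)))
P_A = 0.3120
P_B = 0.1780
P_A − P_B = 0.1340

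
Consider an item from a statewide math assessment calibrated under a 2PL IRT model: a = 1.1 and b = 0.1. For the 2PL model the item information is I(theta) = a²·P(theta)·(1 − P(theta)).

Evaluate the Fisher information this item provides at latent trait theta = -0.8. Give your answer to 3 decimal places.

0.239

P = 1/(1+e^{0.9900}) = 0.2709
P(1−P) = 0.2709 × 0.7291 = 0.1975
I = a² × P(1−P) = 1.1² × 0.1975 = 0.23900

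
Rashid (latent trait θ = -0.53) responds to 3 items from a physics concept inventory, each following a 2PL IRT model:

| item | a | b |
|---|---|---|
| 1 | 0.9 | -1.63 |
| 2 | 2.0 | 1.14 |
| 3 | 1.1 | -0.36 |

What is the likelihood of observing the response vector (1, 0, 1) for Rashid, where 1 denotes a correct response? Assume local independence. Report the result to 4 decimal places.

P(θ) = 1 / (1 + exp(−a(θ − b)))
P_1 = 1/(1+e^{-0.9900}) = 0.7291
P_2 = 1/(1+e^{3.3400}) = 0.0342
P_3 = 1/(1+e^{0.1870}) = 0.4534
L = P_1 × (1−P_2) × P_3 = 0.7291 × 0.9658 × 0.4534 = 0.31925

0.3192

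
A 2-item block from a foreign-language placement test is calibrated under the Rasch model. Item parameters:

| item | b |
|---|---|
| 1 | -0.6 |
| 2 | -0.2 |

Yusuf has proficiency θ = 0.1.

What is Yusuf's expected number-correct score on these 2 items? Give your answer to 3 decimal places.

P(θ) = 1 / (1 + exp(−(θ − b)))
P_1 = 1/(1+e^{-0.7000}) = 0.6682
P_2 = 1/(1+e^{-0.3000}) = 0.5744
E[score] = 0.6682 + 0.5744 = 1.2426

1.243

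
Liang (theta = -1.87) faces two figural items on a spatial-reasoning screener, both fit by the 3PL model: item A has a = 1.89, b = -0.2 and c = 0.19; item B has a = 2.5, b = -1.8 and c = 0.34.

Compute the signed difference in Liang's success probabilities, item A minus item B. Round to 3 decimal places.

-0.418

P(theta) = c + (1 − c) · 1 / (1 + exp(−a(theta − b)))
P_A = 0.2231
P_B = 0.6412
P_A − P_B = -0.4181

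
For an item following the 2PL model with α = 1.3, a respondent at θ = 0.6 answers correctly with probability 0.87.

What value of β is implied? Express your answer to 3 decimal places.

P(θ) = 1 / (1 + exp(−α(θ − β)))
logit(0.87) = ln(0.87/0.13) = 1.9010
β = θ − logit/(α) = 0.6 − 1.9010/1.3000 = -0.8623

-0.862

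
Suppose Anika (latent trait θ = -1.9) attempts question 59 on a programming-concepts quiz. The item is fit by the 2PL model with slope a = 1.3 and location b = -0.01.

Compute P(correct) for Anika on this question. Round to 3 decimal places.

P(θ) = 1 / (1 + exp(−a(θ − b)))
Exponent: 1.3 × (-1.9 − (-0.01)) = -2.4570
1/(1 + e^{2.4570}) = 0.0789

0.079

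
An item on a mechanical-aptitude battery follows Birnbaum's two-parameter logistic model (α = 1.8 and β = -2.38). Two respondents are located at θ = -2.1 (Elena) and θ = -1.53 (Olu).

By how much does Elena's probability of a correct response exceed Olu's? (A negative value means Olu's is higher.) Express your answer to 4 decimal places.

-0.1986

P(θ) = 1 / (1 + exp(−α(θ − β)))
P(Elena) = 0.6234  [exponent 0.5040]
P(Olu) = 0.8220  [exponent 1.5300]
Difference = 0.6234 − 0.8220 = -0.1986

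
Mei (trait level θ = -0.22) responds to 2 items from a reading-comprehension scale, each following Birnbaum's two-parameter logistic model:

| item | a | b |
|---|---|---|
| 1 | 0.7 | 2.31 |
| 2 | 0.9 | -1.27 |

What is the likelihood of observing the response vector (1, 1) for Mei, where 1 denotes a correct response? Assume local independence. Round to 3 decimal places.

P(θ) = 1 / (1 + exp(−a(θ − b)))
P_1 = 1/(1+e^{1.7710}) = 0.1454
P_2 = 1/(1+e^{-0.9450}) = 0.7201
L = P_1 × P_2 = 0.1454 × 0.7201 = 0.10472

0.105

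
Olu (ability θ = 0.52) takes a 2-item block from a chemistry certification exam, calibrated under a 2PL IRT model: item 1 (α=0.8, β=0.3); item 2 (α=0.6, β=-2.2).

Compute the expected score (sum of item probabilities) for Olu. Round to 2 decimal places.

P(θ) = 1 / (1 + exp(−α(θ − β)))
P_1 = 1/(1+e^{-0.1760}) = 0.5439
P_2 = 1/(1+e^{-1.6320}) = 0.8364
E[score] = 0.5439 + 0.8364 = 1.3803

1.38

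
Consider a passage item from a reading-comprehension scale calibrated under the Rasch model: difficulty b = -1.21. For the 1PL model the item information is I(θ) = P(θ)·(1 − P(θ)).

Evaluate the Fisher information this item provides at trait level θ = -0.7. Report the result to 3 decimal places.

0.234

P = 1/(1+e^{-0.5100}) = 0.6248
P(1−P) = 0.6248 × 0.3752 = 0.2344
I = P(1−P) = 0.23442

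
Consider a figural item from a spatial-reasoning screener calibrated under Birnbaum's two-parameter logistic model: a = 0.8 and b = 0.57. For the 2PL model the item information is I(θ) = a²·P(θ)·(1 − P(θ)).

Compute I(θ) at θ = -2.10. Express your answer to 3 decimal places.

P = 1/(1+e^{2.1360}) = 0.1056
P(1−P) = 0.1056 × 0.8944 = 0.0945
I = a² × P(1−P) = 0.8² × 0.0945 = 0.06047

0.060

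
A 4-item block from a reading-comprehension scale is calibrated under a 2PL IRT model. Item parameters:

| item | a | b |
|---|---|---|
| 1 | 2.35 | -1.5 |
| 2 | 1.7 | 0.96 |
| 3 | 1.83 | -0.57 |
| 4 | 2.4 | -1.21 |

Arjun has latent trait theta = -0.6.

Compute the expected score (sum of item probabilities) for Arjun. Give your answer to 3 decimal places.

P(theta) = 1 / (1 + exp(−a(theta − b)))
P_1 = 1/(1+e^{-2.1150}) = 0.8924
P_2 = 1/(1+e^{2.6520}) = 0.0659
P_3 = 1/(1+e^{0.0549}) = 0.4863
P_4 = 1/(1+e^{-1.4640}) = 0.8121
E[score] = 0.8924 + 0.0659 + 0.4863 + 0.8121 = 2.2566

2.257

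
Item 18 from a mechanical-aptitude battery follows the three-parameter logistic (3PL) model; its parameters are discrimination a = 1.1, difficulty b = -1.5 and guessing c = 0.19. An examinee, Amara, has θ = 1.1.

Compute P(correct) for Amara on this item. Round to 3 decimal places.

0.956

P(θ) = c + (1 − c) · 1 / (1 + exp(−a(θ − b)))
Exponent: 1.1 × (1.1 − (-1.5)) = 2.8600
1/(1 + e^{-2.8600}) = 0.9458
P = 0.19 + 0.81 × 0.9458 = 0.9561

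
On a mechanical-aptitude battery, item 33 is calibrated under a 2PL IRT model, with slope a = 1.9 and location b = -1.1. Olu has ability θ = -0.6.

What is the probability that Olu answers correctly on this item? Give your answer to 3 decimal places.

0.721

P(θ) = 1 / (1 + exp(−a(θ − b)))
Exponent: 1.9 × (-0.6 − (-1.1)) = 0.9500
1/(1 + e^{-0.9500}) = 0.7211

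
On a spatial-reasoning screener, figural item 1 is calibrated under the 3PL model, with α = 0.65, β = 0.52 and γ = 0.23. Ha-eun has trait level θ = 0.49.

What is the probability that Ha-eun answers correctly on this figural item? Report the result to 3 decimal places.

P(θ) = γ + (1 − γ) · 1 / (1 + exp(−α(θ − β)))
Exponent: 0.65 × (0.49 − 0.52) = -0.0195
1/(1 + e^{0.0195}) = 0.4951
P = 0.23 + 0.77 × 0.4951 = 0.6112

0.611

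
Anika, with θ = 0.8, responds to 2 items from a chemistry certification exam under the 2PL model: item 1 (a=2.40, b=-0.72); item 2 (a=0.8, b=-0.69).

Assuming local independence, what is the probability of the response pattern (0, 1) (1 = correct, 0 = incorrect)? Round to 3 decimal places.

P(θ) = 1 / (1 + exp(−a(θ − b)))
P_1 = 1/(1+e^{-3.6480}) = 0.9746
P_2 = 1/(1+e^{-1.1920}) = 0.7671
L = (1−P_1) × P_2 = 0.0254 × 0.7671 = 0.01947

0.019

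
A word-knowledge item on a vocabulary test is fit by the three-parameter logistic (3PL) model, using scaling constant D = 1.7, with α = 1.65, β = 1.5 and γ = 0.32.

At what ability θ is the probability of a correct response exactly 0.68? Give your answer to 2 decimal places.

1.54

P(θ) = γ + (1 − γ) · 1 / (1 + exp(−D·α(θ − β)))
Remove guessing floor: (0.68 − 0.32)/(1 − 0.32) = 0.5294
logit = ln(0.5294/0.4706) = 0.1178
θ = β + logit/(1.7·α) = 1.5 + 0.1178/2.8050 = 1.5420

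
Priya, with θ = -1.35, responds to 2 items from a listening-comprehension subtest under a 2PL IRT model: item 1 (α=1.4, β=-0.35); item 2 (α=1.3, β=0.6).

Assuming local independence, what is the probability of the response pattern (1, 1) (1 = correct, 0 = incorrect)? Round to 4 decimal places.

P(θ) = 1 / (1 + exp(−α(θ − β)))
P_1 = 1/(1+e^{1.4000}) = 0.1978
P_2 = 1/(1+e^{2.5350}) = 0.0734
L = P_1 × P_2 = 0.1978 × 0.0734 = 0.01453

0.0145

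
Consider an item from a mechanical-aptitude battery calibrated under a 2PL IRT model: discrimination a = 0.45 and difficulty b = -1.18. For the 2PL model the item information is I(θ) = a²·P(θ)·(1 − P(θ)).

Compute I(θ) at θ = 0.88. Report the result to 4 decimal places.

0.0411

P = 1/(1+e^{-0.9270}) = 0.7165
P(1−P) = 0.7165 × 0.2835 = 0.2031
I = a² × P(1−P) = 0.45² × 0.2031 = 0.04114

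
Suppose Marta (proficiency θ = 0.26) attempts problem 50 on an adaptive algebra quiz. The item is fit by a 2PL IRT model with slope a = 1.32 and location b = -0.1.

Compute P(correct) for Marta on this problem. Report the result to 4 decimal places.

P(θ) = 1 / (1 + exp(−a(θ − b)))
Exponent: 1.32 × (0.26 − (-0.1)) = 0.4752
1/(1 + e^{-0.4752}) = 0.6166

0.6166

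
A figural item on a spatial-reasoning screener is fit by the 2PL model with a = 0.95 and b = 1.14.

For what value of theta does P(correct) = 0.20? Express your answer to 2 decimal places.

P(theta) = 1 / (1 + exp(−a(theta − b)))
logit = ln(0.2000/0.8000) = -1.3863
theta = b + logit/(a) = 1.14 + (-1.3863)/0.9500 = -0.3193

-0.32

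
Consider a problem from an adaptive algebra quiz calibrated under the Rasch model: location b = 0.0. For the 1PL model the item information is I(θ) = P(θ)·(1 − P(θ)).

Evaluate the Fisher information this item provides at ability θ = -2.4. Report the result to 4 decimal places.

P = 1/(1+e^{2.4000}) = 0.0832
P(1−P) = 0.0832 × 0.9168 = 0.0763
I = P(1−P) = 0.07625

0.0763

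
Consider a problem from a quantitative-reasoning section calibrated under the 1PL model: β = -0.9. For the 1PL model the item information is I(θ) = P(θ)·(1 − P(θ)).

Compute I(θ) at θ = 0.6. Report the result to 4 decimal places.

0.1491

P = 1/(1+e^{-1.5000}) = 0.8176
P(1−P) = 0.8176 × 0.1824 = 0.1491
I = P(1−P) = 0.14915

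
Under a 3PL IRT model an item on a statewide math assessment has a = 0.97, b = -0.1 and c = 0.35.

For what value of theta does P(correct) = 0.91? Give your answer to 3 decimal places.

P(theta) = c + (1 − c) · 1 / (1 + exp(−a(theta − b)))
Remove guessing floor: (0.91 − 0.35)/(1 − 0.35) = 0.8615
logit = ln(0.8615/0.1385) = 1.8281
theta = b + logit/(a) = -0.1 + 1.8281/0.9700 = 1.7847

1.785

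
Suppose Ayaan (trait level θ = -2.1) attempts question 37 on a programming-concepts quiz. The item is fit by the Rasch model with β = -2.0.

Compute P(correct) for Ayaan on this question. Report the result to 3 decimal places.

P(θ) = 1 / (1 + exp(−(θ − β)))
Exponent: (-2.1 − (-2.0)) = -0.1000
1/(1 + e^{0.1000}) = 0.4750
P = 0.4750

0.475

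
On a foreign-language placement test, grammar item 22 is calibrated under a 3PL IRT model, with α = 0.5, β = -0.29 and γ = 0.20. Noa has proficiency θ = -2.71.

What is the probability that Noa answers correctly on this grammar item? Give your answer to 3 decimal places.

P(θ) = γ + (1 − γ) · 1 / (1 + exp(−α(θ − β)))
Exponent: 0.5 × (-2.71 − (-0.29)) = -1.2100
1/(1 + e^{1.2100}) = 0.2297
P = 0.20 + 0.80 × 0.2297 = 0.3838

0.384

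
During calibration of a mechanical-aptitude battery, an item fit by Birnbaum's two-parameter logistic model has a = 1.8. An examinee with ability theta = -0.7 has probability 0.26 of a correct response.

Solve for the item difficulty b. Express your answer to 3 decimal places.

-0.119

P(theta) = 1 / (1 + exp(−a(theta − b)))
logit(0.26) = ln(0.26/0.74) = -1.0460
b = theta − logit/(a) = -0.7 − (-1.0460)/1.8000 = -0.1189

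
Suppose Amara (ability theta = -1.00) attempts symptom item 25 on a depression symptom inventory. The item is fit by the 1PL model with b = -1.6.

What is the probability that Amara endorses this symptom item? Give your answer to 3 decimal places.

P(theta) = 1 / (1 + exp(−(theta − b)))
Exponent: (-1.00 − (-1.6)) = 0.6000
1/(1 + e^{-0.6000}) = 0.6457
P = 0.6457

0.646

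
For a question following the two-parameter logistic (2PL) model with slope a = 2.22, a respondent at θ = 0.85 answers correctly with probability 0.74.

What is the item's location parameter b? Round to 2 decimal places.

0.38

P(θ) = 1 / (1 + exp(−a(θ − b)))
logit(0.74) = ln(0.74/0.26) = 1.0460
b = θ − logit/(a) = 0.85 − 1.0460/2.2200 = 0.3788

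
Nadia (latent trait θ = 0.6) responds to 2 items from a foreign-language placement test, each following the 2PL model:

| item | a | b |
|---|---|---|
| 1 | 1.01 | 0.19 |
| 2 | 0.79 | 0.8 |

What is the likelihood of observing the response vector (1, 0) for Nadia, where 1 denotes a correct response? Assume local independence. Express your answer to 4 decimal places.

0.3248

P(θ) = 1 / (1 + exp(−a(θ − b)))
P_1 = 1/(1+e^{-0.4141}) = 0.6021
P_2 = 1/(1+e^{0.1580}) = 0.4606
L = P_1 × (1−P_2) = 0.6021 × 0.5394 = 0.32477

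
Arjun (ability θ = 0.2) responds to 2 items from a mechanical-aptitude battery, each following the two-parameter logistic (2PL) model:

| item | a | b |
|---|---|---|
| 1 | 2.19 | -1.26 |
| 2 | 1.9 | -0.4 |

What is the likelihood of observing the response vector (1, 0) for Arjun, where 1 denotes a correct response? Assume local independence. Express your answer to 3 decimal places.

P(θ) = 1 / (1 + exp(−a(θ − b)))
P_1 = 1/(1+e^{-3.1974}) = 0.9607
P_2 = 1/(1+e^{-1.1400}) = 0.7577
L = P_1 × (1−P_2) = 0.9607 × 0.2423 = 0.23281

0.233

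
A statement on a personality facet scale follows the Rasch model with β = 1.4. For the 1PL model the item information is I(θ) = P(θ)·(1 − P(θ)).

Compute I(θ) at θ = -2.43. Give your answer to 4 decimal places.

0.0208

P = 1/(1+e^{3.8300}) = 0.0212
P(1−P) = 0.0212 × 0.9788 = 0.0208
I = P(1−P) = 0.02080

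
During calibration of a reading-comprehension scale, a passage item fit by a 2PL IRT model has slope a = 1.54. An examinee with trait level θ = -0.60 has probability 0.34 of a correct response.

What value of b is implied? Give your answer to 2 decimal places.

P(θ) = 1 / (1 + exp(−a(θ − b)))
logit(0.34) = ln(0.34/0.66) = -0.6633
b = θ − logit/(a) = -0.60 − (-0.6633)/1.5400 = -0.1693

-0.17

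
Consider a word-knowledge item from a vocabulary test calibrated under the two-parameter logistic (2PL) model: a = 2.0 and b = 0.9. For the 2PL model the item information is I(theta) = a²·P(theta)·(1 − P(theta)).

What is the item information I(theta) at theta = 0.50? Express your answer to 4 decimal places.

P = 1/(1+e^{0.8000}) = 0.3100
P(1−P) = 0.3100 × 0.6900 = 0.2139
I = a² × P(1−P) = 2.0² × 0.2139 = 0.85564

0.8556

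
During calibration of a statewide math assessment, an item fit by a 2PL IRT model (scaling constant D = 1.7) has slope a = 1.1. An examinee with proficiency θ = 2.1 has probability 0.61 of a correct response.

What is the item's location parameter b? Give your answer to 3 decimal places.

1.861

P(θ) = 1 / (1 + exp(−D·a(θ − b)))
logit(0.61) = ln(0.61/0.39) = 0.4473
b = θ − logit/(1.7·a) = 2.1 − 0.4473/1.8700 = 1.8608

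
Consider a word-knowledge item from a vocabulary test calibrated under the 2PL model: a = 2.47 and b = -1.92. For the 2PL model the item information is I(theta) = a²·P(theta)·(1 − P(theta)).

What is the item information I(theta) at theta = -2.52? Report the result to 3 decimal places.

P = 1/(1+e^{1.4820}) = 0.1851
P(1−P) = 0.1851 × 0.8149 = 0.1509
I = a² × P(1−P) = 2.47² × 0.1509 = 0.92035

0.920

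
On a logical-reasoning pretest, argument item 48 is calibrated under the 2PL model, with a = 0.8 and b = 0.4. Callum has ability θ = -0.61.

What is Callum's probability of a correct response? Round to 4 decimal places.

P(θ) = 1 / (1 + exp(−a(θ − b)))
Exponent: 0.8 × (-0.61 − 0.4) = -0.8080
1/(1 + e^{0.8080}) = 0.3083

0.3083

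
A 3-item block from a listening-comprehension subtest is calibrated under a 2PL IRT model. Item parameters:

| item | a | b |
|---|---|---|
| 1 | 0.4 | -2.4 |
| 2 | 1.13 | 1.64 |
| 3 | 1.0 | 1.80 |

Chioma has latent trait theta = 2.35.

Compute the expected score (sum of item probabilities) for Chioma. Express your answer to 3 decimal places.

P(theta) = 1 / (1 + exp(−a(theta − b)))
P_1 = 1/(1+e^{-1.9000}) = 0.8699
P_2 = 1/(1+e^{-0.8023}) = 0.6905
P_3 = 1/(1+e^{-0.5500}) = 0.6341
E[score] = 0.8699 + 0.6905 + 0.6341 = 2.1945

2.194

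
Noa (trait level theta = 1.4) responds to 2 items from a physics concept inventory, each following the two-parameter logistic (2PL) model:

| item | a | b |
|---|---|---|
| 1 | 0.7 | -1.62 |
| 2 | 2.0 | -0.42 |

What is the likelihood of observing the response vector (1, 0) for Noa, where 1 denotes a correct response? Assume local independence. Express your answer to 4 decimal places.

0.0228

P(theta) = 1 / (1 + exp(−a(theta − b)))
P_1 = 1/(1+e^{-2.1140}) = 0.8923
P_2 = 1/(1+e^{-3.6400}) = 0.9744
L = P_1 × (1−P_2) = 0.8923 × 0.0256 = 0.02282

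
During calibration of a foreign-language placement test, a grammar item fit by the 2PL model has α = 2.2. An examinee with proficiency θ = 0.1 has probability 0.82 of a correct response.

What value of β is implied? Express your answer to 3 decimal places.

P(θ) = 1 / (1 + exp(−α(θ − β)))
logit(0.82) = ln(0.82/0.18) = 1.5163
β = θ − logit/(α) = 0.1 − 1.5163/2.2000 = -0.5892

-0.589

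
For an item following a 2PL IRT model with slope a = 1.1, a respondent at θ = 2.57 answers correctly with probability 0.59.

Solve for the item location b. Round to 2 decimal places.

2.24

P(θ) = 1 / (1 + exp(−a(θ − b)))
logit(0.59) = ln(0.59/0.41) = 0.3640
b = θ − logit/(a) = 2.57 − 0.3640/1.1000 = 2.2391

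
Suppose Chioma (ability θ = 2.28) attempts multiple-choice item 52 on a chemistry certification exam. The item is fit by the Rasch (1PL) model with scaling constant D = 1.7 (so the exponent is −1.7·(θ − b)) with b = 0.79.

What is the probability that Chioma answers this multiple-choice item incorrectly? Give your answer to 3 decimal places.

0.074

P(θ) = 1 / (1 + exp(−D·(θ − b)))
Exponent: 1.7 × (2.28 − 0.79) = 2.5330
1/(1 + e^{-2.5330}) = 0.9264
P = 0.9264
P(incorrect) = 1 − 0.9264 = 0.0736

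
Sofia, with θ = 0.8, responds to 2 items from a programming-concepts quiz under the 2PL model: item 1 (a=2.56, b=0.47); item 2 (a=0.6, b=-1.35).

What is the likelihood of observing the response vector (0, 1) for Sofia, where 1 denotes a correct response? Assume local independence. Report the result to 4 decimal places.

P(θ) = 1 / (1 + exp(−a(θ − b)))
P_1 = 1/(1+e^{-0.8448}) = 0.6995
P_2 = 1/(1+e^{-1.2900}) = 0.7841
L = (1−P_1) × P_2 = 0.3005 × 0.7841 = 0.23566

0.2357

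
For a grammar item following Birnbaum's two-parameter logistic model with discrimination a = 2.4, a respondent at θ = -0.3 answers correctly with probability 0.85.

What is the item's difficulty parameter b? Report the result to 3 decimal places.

-1.023

P(θ) = 1 / (1 + exp(−a(θ − b)))
logit(0.85) = ln(0.85/0.15) = 1.7346
b = θ − logit/(a) = -0.3 − 1.7346/2.4000 = -1.0228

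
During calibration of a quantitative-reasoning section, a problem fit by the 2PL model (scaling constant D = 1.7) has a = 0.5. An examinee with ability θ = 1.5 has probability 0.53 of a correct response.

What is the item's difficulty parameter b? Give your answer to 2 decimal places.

1.36

P(θ) = 1 / (1 + exp(−D·a(θ − b)))
logit(0.53) = ln(0.53/0.47) = 0.1201
b = θ − logit/(1.7·a) = 1.5 − 0.1201/0.8500 = 1.3587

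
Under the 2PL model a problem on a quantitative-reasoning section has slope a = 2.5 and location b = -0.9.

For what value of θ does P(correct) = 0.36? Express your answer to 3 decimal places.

-1.130

P(θ) = 1 / (1 + exp(−a(θ − b)))
logit = ln(0.3600/0.6400) = -0.5754
θ = b + logit/(a) = -0.9 + (-0.5754)/2.5000 = -1.1301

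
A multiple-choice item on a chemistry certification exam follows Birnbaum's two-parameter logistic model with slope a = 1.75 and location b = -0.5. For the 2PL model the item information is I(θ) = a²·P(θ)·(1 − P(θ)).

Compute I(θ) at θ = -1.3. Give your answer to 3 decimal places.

0.486

P = 1/(1+e^{1.4000}) = 0.1978
P(1−P) = 0.1978 × 0.8022 = 0.1587
I = a² × P(1−P) = 1.75² × 0.1587 = 0.48597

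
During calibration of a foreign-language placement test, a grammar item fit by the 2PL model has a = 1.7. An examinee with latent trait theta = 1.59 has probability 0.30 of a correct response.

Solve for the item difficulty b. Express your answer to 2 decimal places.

P(theta) = 1 / (1 + exp(−a(theta − b)))
logit(0.30) = ln(0.30/0.70) = -0.8473
b = theta − logit/(a) = 1.59 − (-0.8473)/1.7000 = 2.0884

2.09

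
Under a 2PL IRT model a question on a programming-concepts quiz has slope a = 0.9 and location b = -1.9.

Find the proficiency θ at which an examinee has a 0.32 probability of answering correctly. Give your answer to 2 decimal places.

P(θ) = 1 / (1 + exp(−a(θ − b)))
logit = ln(0.3200/0.6800) = -0.7538
θ = b + logit/(a) = -1.9 + (-0.7538)/0.9000 = -2.7375

-2.74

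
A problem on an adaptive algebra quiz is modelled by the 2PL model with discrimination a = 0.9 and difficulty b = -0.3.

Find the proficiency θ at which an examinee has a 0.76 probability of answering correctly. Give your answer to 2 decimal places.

0.98

P(θ) = 1 / (1 + exp(−a(θ − b)))
logit = ln(0.7600/0.2400) = 1.1527
θ = b + logit/(a) = -0.3 + 1.1527/0.9000 = 0.9808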